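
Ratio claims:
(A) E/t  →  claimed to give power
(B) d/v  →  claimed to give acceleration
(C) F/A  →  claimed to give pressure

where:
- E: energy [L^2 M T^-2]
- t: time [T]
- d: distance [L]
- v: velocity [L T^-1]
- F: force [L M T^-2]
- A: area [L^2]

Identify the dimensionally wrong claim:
(B) d/v does not give acceleration

(A) E/t: [L^2 M T^-3] = power [L^2 M T^-3] ✓
(B) d/v: [T] ≠ acceleration [L T^-2] ✗
(C) F/A: [L^-1 M T^-2] = pressure [L^-1 M T^-2] ✓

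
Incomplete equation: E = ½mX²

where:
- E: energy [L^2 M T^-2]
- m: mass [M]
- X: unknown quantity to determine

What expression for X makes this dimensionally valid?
X = v (velocity), dimensions [L T^-1]

E has dimensions [L^2 M T^-2]; the rest of the RHS (½m) has dimensions [M].
So X² must have dimensions [L^2 T^-2], i.e. X has dimensions [L T^-1] — X = v (velocity).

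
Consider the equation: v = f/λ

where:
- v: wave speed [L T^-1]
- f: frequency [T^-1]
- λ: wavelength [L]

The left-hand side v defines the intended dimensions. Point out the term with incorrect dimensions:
The right-hand side term f/λ

v has dimensions [L T^-1], but f/λ has dimensions [L^-1 T^-1], so the term f/λ is dimensionally wrong for v.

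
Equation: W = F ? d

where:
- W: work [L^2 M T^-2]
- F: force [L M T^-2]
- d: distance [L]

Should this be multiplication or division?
multiplication (×): W = F × d

W [L^2 M T^-2]; F [L M T^-2]; d [L].
F × d → [L^2 M T^-2] ✓
F ÷ d → [M T^-2] ✗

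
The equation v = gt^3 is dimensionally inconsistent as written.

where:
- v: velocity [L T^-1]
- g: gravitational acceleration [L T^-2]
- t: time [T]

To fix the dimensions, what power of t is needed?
The exponent of t should be 1: v = gt

The LHS v has dimensions [L T^-1]; t has dimensions [T].
As written, the RHS gt^3 (exponent 3 on t) has dimensions [L T], which does not match.
With exponent 1, the RHS gt has dimensions [L T^-1], matching the LHS.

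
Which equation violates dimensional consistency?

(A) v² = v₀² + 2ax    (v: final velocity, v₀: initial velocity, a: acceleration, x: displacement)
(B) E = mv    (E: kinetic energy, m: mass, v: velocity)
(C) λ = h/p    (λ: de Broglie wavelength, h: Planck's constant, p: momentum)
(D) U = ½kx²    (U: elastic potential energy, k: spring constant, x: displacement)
(B) E = mv

The equation (B) E = mv is dimensionally incorrect.

LHS (E): [L^2 M T^-2]
RHS (mv): [L M T^-1] ✗

The dimensions do not match. The other three equations balance.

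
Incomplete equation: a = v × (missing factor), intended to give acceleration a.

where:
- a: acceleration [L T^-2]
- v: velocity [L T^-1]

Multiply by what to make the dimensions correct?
1/t (inverse time), dimensions [T^-1]

a has dimensions [L T^-2] and v has dimensions [L T^-1].
The missing factor must have dimensions [L T^-2] / [L T^-1] = [T^-1], i.e. inverse time (1/t).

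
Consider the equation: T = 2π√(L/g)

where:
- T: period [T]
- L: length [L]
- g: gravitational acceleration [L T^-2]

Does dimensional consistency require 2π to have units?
No

T has dimensions [T] and √(L/g) already has dimensions [T], so the equation balances without 2π contributing any dimensions. 2π is a pure (dimensionless) number; changing or removing it would not affect dimensional consistency.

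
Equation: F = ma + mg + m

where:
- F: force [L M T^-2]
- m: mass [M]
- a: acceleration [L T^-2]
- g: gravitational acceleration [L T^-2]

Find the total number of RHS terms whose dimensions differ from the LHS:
1

LHS F: [L M T^-2]
- ma: [L M T^-2] ✓
- mg: [L M T^-2] ✓
- m: [M] ✗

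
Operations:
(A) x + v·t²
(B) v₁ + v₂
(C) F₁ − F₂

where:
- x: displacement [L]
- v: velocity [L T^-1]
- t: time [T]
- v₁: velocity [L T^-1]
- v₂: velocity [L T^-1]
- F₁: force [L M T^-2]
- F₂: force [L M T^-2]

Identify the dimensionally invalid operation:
(A) x + v·t²

(A) x + v·t²: x [L] and v·t² [L T] — different dimensions cannot be added/subtracted ✗
(B) v₁ + v₂: v₁ [L T^-1] and v₂ [L T^-1] — same dimensions ✓
(C) F₁ − F₂: F₁ [L M T^-2] and F₂ [L M T^-2] — same dimensions ✓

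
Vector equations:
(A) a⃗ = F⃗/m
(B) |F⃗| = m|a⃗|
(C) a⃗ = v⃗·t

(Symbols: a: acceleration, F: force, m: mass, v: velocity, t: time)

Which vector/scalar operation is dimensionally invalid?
(C) a⃗ = v⃗·t

(A) a⃗ = F⃗/m: LHS [L T^-2], RHS [L T^-2] ✓ — force (vector) divided by mass (scalar)
(B) |F⃗| = m|a⃗|: LHS [L M T^-2], RHS [L M T^-2] ✓ — magnitudes of vectors are scalars
(C) a⃗ = v⃗·t: LHS [L T^-2], RHS [L] ✗ — acceleration is velocity per time; should be v⃗/t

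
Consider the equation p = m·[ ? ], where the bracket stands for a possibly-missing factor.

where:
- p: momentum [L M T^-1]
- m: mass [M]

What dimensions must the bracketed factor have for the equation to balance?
[L T^-1] — velocity (e.g. v)

p has dimensions [L M T^-1]; m has dimensions [M].
The bracketed factor must supply [L M T^-1] / [M] = [L T^-1].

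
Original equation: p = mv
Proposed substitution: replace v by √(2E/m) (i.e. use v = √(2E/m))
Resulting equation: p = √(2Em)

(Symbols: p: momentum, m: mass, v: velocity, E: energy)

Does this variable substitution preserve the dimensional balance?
Yes

[v] = [L T^-1] and [√(2E/m)] = [L T^-1]. These match, so the substitution replaces a quantity by one of the same dimensions and the result p = √(2Em) has LHS [L M T^-1] vs RHS [L M T^-1] — still consistent.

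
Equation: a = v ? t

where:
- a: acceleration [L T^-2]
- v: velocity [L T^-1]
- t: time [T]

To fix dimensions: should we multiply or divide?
division (÷): a = v ÷ t

a [L T^-2]; v [L T^-1]; t [T].
v × t → [L] ✗
v ÷ t → [L T^-2] ✓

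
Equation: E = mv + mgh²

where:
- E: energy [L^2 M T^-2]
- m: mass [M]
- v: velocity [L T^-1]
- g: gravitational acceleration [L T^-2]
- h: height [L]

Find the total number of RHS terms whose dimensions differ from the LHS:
2

LHS E: [L^2 M T^-2]
- mv: [L M T^-1] ✗
- mgh²: [L^3 M T^-2] ✗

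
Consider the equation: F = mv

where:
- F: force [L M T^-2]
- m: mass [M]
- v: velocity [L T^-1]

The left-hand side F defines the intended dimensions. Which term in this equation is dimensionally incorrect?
The right-hand side term mv

F has dimensions [L M T^-2], but mv has dimensions [L M T^-1], so the term mv is dimensionally wrong for F.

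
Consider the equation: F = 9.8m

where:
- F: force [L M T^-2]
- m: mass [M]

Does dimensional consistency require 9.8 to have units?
Yes

F has dimensions [L M T^-2], while m alone has dimensions [M]. For the equation to balance, the factor 9.8 must carry dimensions [L T^-2] — it is a dimensional constant (a numerical value of a physical quantity with its units suppressed), not a pure number.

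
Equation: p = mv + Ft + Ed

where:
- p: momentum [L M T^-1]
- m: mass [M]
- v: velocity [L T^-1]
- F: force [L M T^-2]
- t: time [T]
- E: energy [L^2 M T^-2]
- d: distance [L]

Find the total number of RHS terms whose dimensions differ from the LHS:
1

LHS p: [L M T^-1]
- mv: [L M T^-1] ✓
- Ft: [L M T^-1] ✓
- Ed: [L^3 M T^-2] ✗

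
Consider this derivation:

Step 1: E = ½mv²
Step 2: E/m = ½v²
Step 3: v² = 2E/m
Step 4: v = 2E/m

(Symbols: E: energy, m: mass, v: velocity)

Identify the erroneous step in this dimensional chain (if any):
Step 4

Step 1: E = ½mv² → LHS [L^2 M T^-2], RHS [L^2 M T^-2] ✓
Step 2: E/m = ½v² → LHS [L^2 T^-2], RHS [L^2 T^-2] ✓
Step 3: v² = 2E/m → LHS [L^2 T^-2], RHS [L^2 T^-2] ✓
Step 4: v = 2E/m → LHS [L T^-1], RHS [L^2 T^-2] ✗

The first dimensional inconsistency appears in step 4: v = 2E/m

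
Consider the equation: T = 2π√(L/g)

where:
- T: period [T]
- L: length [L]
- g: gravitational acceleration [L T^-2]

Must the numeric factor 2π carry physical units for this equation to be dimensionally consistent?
No

T has dimensions [T] and √(L/g) already has dimensions [T], so the equation balances without 2π contributing any dimensions. 2π is a pure (dimensionless) number; changing or removing it would not affect dimensional consistency.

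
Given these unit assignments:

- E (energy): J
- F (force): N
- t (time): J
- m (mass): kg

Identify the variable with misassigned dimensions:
t

The variable t (time) should have units s, not J.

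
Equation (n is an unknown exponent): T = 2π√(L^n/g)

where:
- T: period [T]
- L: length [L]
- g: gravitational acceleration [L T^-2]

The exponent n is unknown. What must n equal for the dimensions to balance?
n = 1

T has dimensions [T]; L has dimensions [L].
With n = 1: 2π√(L^1/g) has dimensions [T], matching the LHS ✓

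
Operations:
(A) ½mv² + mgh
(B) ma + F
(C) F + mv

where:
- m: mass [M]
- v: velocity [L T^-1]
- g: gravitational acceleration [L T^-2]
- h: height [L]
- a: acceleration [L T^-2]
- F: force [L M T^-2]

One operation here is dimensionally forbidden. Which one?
(C) F + mv

(A) ½mv² + mgh: ½mv² [L^2 M T^-2] and mgh [L^2 M T^-2] — same dimensions ✓
(B) ma + F: ma [L M T^-2] and F [L M T^-2] — same dimensions ✓
(C) F + mv: F [L M T^-2] and mv [L M T^-1] — different dimensions cannot be added/subtracted ✗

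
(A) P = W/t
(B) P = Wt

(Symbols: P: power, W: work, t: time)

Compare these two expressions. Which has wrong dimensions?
(B)

(A) P = W/t: LHS [L^2 M T^-3], RHS [L^2 M T^-3] ✓
(B) P = Wt: LHS [L^2 M T^-3], RHS [L^2 M T^-1] ✗

Expression (B) P = Wt is dimensionally incorrect.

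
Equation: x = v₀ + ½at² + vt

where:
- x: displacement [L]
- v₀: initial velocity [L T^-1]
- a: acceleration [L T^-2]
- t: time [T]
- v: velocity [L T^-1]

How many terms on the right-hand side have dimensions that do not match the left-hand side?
1

LHS x: [L]
- v₀: [L T^-1] ✗
- ½at²: [L] ✓
- vt: [L] ✓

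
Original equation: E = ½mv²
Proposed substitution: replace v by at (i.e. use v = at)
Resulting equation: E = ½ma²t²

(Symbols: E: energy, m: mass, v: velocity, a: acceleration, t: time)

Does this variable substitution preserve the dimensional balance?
Yes

[v] = [L T^-1] and [at] = [L T^-1]. These match, so the substitution replaces a quantity by one of the same dimensions and the result E = ½ma²t² has LHS [L^2 M T^-2] vs RHS [L^2 M T^-2] — still consistent.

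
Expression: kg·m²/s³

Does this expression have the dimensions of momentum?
No

The expression kg·m²/s³ has dimensions [L^2 M T^-3], but momentum has dimensions [L M T^-1].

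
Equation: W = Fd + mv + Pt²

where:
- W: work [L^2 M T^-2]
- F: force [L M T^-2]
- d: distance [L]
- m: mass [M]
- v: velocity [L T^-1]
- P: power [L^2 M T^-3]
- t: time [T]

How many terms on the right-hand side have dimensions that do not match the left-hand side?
2

LHS W: [L^2 M T^-2]
- Fd: [L^2 M T^-2] ✓
- mv: [L M T^-1] ✗
- Pt²: [L^2 M T^-1] ✗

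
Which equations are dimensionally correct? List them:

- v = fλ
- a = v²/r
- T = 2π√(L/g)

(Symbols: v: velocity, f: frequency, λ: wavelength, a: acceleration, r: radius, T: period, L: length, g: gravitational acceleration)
Dimensionally correct: v = fλ, a = v²/r, T = 2π√(L/g)
Dimensionally incorrect: none
Ordered (correct first, then incorrect): v = fλ, a = v²/r, T = 2π√(L/g)

- v = fλ: LHS [L T^-1], RHS [L T^-1] → correct ✓
- a = v²/r: LHS [L T^-2], RHS [L T^-2] → correct ✓
- T = 2π√(L/g): LHS [T], RHS [T] → correct ✓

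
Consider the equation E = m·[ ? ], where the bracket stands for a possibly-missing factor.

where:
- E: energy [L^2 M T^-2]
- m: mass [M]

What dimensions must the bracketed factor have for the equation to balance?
[L^2 T^-2] — velocity squared (e.g. v²)

E has dimensions [L^2 M T^-2]; m has dimensions [M].
The bracketed factor must supply [L^2 M T^-2] / [M] = [L^2 T^-2].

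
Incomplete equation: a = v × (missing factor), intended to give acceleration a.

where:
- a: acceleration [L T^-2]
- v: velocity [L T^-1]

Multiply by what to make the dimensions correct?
1/t (inverse time), dimensions [T^-1]

a has dimensions [L T^-2] and v has dimensions [L T^-1].
The missing factor must have dimensions [L T^-2] / [L T^-1] = [T^-1], i.e. inverse time (1/t).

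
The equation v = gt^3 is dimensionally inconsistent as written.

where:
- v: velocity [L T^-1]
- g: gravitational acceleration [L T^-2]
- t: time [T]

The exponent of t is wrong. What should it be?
The exponent of t should be 1: v = gt

The LHS v has dimensions [L T^-1]; t has dimensions [T].
As written, the RHS gt^3 (exponent 3 on t) has dimensions [L T], which does not match.
With exponent 1, the RHS gt has dimensions [L T^-1], matching the LHS.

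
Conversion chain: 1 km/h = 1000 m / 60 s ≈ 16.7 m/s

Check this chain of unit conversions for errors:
The chain is incorrect (it contains an error).

Incorrect: 1 h = 3600 s, not 60 s (1 km/h ≈ 0.278 m/s)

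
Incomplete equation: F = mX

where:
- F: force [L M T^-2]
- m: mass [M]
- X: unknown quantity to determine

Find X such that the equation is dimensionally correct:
X = a (acceleration), dimensions [L T^-2]

F has dimensions [L M T^-2]; the rest of the RHS (m) has dimensions [M].
So X must have dimensions [L T^-2] — X = a (acceleration).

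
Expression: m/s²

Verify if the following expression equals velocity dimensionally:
No

The expression m/s² has dimensions [L T^-2], but velocity has dimensions [L T^-1].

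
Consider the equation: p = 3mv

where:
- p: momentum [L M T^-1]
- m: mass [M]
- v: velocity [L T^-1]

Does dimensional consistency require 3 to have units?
No

p has dimensions [L M T^-1] and mv already has dimensions [L M T^-1], so the equation balances without 3 contributing any dimensions. 3 is a pure (dimensionless) number; changing or removing it would not affect dimensional consistency.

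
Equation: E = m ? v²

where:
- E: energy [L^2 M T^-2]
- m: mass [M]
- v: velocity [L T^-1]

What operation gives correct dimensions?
multiplication (×): E = m × v²

E [L^2 M T^-2]; m [M]; v² [L^2 T^-2].
m × v² → [L^2 M T^-2] ✓
m ÷ v² → [L^-2 M T^2] ✗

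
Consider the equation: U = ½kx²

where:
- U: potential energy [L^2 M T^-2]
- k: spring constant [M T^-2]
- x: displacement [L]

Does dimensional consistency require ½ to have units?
No

U has dimensions [L^2 M T^-2] and kx² already has dimensions [L^2 M T^-2], so the equation balances without ½ contributing any dimensions. ½ is a pure (dimensionless) number; changing or removing it would not affect dimensional consistency.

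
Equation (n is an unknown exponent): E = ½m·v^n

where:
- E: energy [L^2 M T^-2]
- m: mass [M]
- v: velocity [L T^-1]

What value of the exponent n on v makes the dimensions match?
n = 2

E has dimensions [L^2 M T^-2]; v has dimensions [L T^-1].
The rest of the RHS has dimensions [M], so v^n must supply [L^2 T^-2].
With n = 2: ½m·v^2 has dimensions [L^2 M T^-2], matching the LHS ✓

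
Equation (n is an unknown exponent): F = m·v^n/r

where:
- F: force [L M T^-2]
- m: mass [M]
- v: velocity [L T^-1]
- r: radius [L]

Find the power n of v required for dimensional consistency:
n = 2

F has dimensions [L M T^-2]; v has dimensions [L T^-1].
The rest of the RHS has dimensions [L^-1 M], so v^n must supply [L^2 T^-2].
With n = 2: m·v^2/r has dimensions [L M T^-2], matching the LHS ✓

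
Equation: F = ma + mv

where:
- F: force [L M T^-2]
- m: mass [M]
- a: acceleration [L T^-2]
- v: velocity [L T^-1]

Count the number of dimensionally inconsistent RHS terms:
1

LHS F: [L M T^-2]
- ma: [L M T^-2] ✓
- mv: [L M T^-1] ✗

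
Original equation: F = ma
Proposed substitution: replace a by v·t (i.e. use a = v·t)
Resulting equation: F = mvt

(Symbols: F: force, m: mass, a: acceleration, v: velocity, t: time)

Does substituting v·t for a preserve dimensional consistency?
No

[a] = [L T^-2] and [v·t] = [L]. These differ, so the substitution replaces a quantity by one of different dimensions and the result F = mvt has LHS [L M T^-2] vs RHS [L M] — inconsistent.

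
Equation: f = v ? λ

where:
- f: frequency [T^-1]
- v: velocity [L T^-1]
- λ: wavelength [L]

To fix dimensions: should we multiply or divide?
division (÷): f = v ÷ λ

f [T^-1]; v [L T^-1]; λ [L].
v × λ → [L^2 T^-1] ✗
v ÷ λ → [T^-1] ✓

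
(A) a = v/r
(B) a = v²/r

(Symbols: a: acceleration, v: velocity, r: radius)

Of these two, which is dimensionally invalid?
(A)

(A) a = v/r: LHS [L T^-2], RHS [T^-1] ✗
(B) a = v²/r: LHS [L T^-2], RHS [L T^-2] ✓

Expression (A) a = v/r is dimensionally incorrect.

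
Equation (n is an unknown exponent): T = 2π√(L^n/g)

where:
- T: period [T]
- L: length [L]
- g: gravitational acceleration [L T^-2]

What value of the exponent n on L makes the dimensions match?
n = 1

T has dimensions [T]; L has dimensions [L].
With n = 1: 2π√(L^1/g) has dimensions [T], matching the LHS ✓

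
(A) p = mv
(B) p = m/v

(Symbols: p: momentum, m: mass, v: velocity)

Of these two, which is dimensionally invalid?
(B)

(A) p = mv: LHS [L M T^-1], RHS [L M T^-1] ✓
(B) p = m/v: LHS [L M T^-1], RHS [L^-1 M T] ✗

Expression (B) p = m/v is dimensionally incorrect.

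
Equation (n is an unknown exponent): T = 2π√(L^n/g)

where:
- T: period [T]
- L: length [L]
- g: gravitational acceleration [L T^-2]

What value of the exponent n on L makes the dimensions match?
n = 1

T has dimensions [T]; L has dimensions [L].
With n = 1: 2π√(L^1/g) has dimensions [T], matching the LHS ✓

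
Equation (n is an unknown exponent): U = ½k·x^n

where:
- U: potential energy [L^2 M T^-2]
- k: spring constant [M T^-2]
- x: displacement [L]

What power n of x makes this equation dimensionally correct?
n = 2

U has dimensions [L^2 M T^-2]; x has dimensions [L].
The rest of the RHS has dimensions [M T^-2], so x^n must supply [L^2].
With n = 2: ½k·x^2 has dimensions [L^2 M T^-2], matching the LHS ✓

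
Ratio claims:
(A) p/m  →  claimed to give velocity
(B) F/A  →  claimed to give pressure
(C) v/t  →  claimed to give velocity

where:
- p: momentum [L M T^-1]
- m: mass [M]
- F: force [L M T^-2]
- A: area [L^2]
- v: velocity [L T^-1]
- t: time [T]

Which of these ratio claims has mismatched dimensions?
(C) v/t does not give velocity

(A) p/m: [L T^-1] = velocity [L T^-1] ✓
(B) F/A: [L^-1 M T^-2] = pressure [L^-1 M T^-2] ✓
(C) v/t: [L T^-2] ≠ velocity [L T^-1] ✗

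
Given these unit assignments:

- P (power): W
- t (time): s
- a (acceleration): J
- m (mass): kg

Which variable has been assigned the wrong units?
a

The variable a (acceleration) should have units m/s², not J.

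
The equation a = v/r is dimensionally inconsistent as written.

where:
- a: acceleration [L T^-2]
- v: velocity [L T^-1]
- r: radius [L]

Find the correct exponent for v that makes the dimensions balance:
The exponent of v should be 2: a = v^2/r

The LHS a has dimensions [L T^-2]; v has dimensions [L T^-1].
As written, the RHS v/r (exponent 1 on v) has dimensions [T^-1], which does not match.
With exponent 2, the RHS v^2/r has dimensions [L T^-2], matching the LHS.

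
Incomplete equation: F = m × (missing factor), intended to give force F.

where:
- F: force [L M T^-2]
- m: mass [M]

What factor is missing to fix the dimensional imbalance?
a (acceleration), dimensions [L T^-2]

F has dimensions [L M T^-2] and m has dimensions [M].
The missing factor must have dimensions [L M T^-2] / [M] = [L T^-2], i.e. acceleration (a).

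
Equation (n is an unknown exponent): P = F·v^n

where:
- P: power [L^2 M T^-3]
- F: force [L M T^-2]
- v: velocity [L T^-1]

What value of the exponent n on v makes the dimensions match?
n = 1

P has dimensions [L^2 M T^-3]; v has dimensions [L T^-1].
The rest of the RHS has dimensions [L M T^-2], so v^n must supply [L T^-1].
With n = 1: F·v^1 has dimensions [L^2 M T^-3], matching the LHS ✓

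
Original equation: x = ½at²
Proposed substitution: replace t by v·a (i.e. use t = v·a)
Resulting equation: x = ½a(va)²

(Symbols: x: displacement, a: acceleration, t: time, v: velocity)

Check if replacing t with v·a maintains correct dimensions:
No

[t] = [T] and [v·a] = [L^2 T^-3]. These differ, so the substitution replaces a quantity by one of different dimensions and the result x = ½a(va)² has LHS [L] vs RHS [L^5 T^-8] — inconsistent.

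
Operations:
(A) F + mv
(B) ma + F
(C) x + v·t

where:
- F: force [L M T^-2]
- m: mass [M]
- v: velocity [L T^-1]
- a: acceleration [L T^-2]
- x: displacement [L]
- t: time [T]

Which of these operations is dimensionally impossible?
(A) F + mv

(A) F + mv: F [L M T^-2] and mv [L M T^-1] — different dimensions cannot be added/subtracted ✗
(B) ma + F: ma [L M T^-2] and F [L M T^-2] — same dimensions ✓
(C) x + v·t: x [L] and v·t [L] — same dimensions ✓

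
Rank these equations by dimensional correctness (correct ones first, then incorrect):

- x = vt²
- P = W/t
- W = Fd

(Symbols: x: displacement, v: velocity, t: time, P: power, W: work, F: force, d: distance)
Dimensionally correct: P = W/t, W = Fd
Dimensionally incorrect: x = vt²
Ordered (correct first, then incorrect): P = W/t, W = Fd, x = vt²

- x = vt²: LHS [L], RHS [L T] → incorrect ✗
- P = W/t: LHS [L^2 M T^-3], RHS [L^2 M T^-3] → correct ✓
- W = Fd: LHS [L^2 M T^-2], RHS [L^2 M T^-2] → correct ✓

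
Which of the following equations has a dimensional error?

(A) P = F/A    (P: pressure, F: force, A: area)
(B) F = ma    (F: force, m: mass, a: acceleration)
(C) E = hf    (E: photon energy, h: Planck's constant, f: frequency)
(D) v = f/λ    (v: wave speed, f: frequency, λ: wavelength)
(D) v = f/λ

The equation (D) v = f/λ is dimensionally incorrect.

LHS (v): [L T^-1]
RHS (f/λ): [L^-1 T^-1] ✗

The dimensions do not match. The other three equations balance.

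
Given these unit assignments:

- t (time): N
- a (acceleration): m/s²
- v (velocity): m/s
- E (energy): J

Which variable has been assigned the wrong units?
t

The variable t (time) should have units s, not N.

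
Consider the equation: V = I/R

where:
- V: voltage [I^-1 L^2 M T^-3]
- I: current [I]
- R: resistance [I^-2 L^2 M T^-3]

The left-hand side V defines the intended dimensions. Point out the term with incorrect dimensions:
The right-hand side term I/R

V has dimensions [I^-1 L^2 M T^-3], but I/R has dimensions [I^3 L^-2 M^-1 T^3], so the term I/R is dimensionally wrong for V.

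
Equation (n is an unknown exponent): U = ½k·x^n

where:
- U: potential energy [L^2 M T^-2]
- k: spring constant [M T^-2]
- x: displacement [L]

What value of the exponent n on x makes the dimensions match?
n = 2

U has dimensions [L^2 M T^-2]; x has dimensions [L].
The rest of the RHS has dimensions [M T^-2], so x^n must supply [L^2].
With n = 2: ½k·x^2 has dimensions [L^2 M T^-2], matching the LHS ✓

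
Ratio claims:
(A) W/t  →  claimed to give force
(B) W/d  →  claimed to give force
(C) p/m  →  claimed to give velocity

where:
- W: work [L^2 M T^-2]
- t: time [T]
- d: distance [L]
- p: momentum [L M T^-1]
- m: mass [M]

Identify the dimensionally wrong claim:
(A) W/t does not give force

(A) W/t: [L^2 M T^-3] ≠ force [L M T^-2] ✗
(B) W/d: [L M T^-2] = force [L M T^-2] ✓
(C) p/m: [L T^-1] = velocity [L T^-1] ✓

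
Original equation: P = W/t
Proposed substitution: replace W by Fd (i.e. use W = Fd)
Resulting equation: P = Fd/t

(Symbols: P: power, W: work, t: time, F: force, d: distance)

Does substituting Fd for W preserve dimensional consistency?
Yes

[W] = [L^2 M T^-2] and [Fd] = [L^2 M T^-2]. These match, so the substitution replaces a quantity by one of the same dimensions and the result P = Fd/t has LHS [L^2 M T^-3] vs RHS [L^2 M T^-3] — still consistent.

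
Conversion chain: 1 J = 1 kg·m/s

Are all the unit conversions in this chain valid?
The chain is incorrect (it contains an error).

Incorrect: Joule is kg·m²/s², not kg·m/s (that is momentum)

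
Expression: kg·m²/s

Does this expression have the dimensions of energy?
No

The expression kg·m²/s has dimensions [L^2 M T^-1], but energy has dimensions [L^2 M T^-2].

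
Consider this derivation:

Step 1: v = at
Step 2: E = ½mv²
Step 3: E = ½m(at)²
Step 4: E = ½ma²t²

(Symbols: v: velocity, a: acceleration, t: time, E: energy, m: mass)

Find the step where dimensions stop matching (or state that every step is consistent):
No step introduces an error — all steps are dimensionally consistent.

Step 1: v = at → LHS [L T^-1], RHS [L T^-1] ✓
Step 2: E = ½mv² → LHS [L^2 M T^-2], RHS [L^2 M T^-2] ✓
Step 3: E = ½m(at)² → LHS [L^2 M T^-2], RHS [L^2 M T^-2] ✓
Step 4: E = ½ma²t² → LHS [L^2 M T^-2], RHS [L^2 M T^-2] ✓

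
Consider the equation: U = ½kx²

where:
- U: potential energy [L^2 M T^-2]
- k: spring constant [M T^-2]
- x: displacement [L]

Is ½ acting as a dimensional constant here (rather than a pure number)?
No

U has dimensions [L^2 M T^-2] and kx² already has dimensions [L^2 M T^-2], so the equation balances without ½ contributing any dimensions. ½ is a pure (dimensionless) number; changing or removing it would not affect dimensional consistency.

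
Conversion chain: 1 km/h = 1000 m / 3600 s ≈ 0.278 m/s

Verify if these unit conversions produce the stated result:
The chain is correct (no errors).

Correct: 1 km = 1000 m, 1 h = 3600 s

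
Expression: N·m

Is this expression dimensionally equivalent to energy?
Yes

The expression N·m has dimensions [L^2 M T^-2], which is exactly energy [L^2 M T^-2].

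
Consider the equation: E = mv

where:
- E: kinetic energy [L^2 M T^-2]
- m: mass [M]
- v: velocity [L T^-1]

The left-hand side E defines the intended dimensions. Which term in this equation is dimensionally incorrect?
The right-hand side term mv

E has dimensions [L^2 M T^-2], but mv has dimensions [L M T^-1], so the term mv is dimensionally wrong for E.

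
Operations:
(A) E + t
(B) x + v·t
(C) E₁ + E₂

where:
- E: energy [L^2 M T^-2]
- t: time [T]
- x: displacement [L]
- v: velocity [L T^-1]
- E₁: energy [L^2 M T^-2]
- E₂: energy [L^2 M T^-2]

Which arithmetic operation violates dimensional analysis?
(A) E + t

(A) E + t: E [L^2 M T^-2] and t [T] — different dimensions cannot be added/subtracted ✗
(B) x + v·t: x [L] and v·t [L] — same dimensions ✓
(C) E₁ + E₂: E₁ [L^2 M T^-2] and E₂ [L^2 M T^-2] — same dimensions ✓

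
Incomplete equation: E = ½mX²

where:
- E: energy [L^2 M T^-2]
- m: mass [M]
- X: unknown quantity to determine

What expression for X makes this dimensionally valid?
X = v (velocity), dimensions [L T^-1]

E has dimensions [L^2 M T^-2]; the rest of the RHS (½m) has dimensions [M].
So X² must have dimensions [L^2 T^-2], i.e. X has dimensions [L T^-1] — X = v (velocity).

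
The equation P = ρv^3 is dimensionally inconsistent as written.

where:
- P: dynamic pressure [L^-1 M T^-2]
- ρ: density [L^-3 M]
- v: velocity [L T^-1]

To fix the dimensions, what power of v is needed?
The exponent of v should be 2: P = ρv^2

The LHS P has dimensions [L^-1 M T^-2]; v has dimensions [L T^-1].
As written, the RHS ρv^3 (exponent 3 on v) has dimensions [M T^-3], which does not match.
With exponent 2, the RHS ρv^2 has dimensions [L^-1 M T^-2], matching the LHS.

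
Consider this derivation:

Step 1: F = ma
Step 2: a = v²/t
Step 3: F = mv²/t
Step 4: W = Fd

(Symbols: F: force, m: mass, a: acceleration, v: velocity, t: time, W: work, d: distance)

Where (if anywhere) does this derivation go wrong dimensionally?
Step 2

Step 1: F = ma → LHS [L M T^-2], RHS [L M T^-2] ✓
Step 2: a = v²/t → LHS [L T^-2], RHS [L^2 T^-3] ✗

The first dimensional inconsistency appears in step 2: a = v²/t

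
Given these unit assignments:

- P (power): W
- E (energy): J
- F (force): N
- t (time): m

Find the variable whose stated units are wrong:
t

The variable t (time) should have units s, not m.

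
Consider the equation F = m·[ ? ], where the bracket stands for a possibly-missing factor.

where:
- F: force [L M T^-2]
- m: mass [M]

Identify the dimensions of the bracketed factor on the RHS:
[L T^-2] — acceleration (e.g. a)

F has dimensions [L M T^-2]; m has dimensions [M].
The bracketed factor must supply [L M T^-2] / [M] = [L T^-2].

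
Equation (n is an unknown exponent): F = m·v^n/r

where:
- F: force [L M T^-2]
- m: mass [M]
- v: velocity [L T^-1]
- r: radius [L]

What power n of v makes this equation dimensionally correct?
n = 2

F has dimensions [L M T^-2]; v has dimensions [L T^-1].
The rest of the RHS has dimensions [L^-1 M], so v^n must supply [L^2 T^-2].
With n = 2: m·v^2/r has dimensions [L M T^-2], matching the LHS ✓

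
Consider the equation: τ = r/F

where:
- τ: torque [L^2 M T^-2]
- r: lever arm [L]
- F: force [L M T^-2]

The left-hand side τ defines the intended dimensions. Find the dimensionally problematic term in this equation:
The right-hand side term r/F

τ has dimensions [L^2 M T^-2], but r/F has dimensions [M^-1 T^2], so the term r/F is dimensionally wrong for τ.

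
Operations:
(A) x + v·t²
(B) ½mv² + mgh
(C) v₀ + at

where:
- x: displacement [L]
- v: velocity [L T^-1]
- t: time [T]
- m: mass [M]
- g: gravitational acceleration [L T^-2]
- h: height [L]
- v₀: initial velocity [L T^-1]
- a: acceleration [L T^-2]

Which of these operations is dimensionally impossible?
(A) x + v·t²

(A) x + v·t²: x [L] and v·t² [L T] — different dimensions cannot be added/subtracted ✗
(B) ½mv² + mgh: ½mv² [L^2 M T^-2] and mgh [L^2 M T^-2] — same dimensions ✓
(C) v₀ + at: v₀ [L T^-1] and at [L T^-1] — same dimensions ✓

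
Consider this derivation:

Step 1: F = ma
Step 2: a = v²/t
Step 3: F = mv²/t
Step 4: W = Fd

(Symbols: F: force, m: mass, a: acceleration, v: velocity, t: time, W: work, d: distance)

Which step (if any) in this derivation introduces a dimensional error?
Step 2

Step 1: F = ma → LHS [L M T^-2], RHS [L M T^-2] ✓
Step 2: a = v²/t → LHS [L T^-2], RHS [L^2 T^-3] ✗

The first dimensional inconsistency appears in step 2: a = v²/t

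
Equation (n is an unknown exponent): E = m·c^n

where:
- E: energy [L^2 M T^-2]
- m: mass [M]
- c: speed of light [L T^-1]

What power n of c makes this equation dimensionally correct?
n = 2

E has dimensions [L^2 M T^-2]; c has dimensions [L T^-1].
The rest of the RHS has dimensions [M], so c^n must supply [L^2 T^-2].
With n = 2: m·c^2 has dimensions [L^2 M T^-2], matching the LHS ✓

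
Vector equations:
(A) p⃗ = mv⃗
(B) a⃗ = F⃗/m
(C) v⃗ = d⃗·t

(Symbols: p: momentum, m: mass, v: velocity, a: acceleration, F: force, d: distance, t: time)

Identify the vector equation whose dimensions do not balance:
(C) v⃗ = d⃗·t

(A) p⃗ = mv⃗: LHS [L M T^-1], RHS [L M T^-1] ✓ — mass (scalar) times velocity (vector)
(B) a⃗ = F⃗/m: LHS [L T^-2], RHS [L T^-2] ✓ — force (vector) divided by mass (scalar)
(C) v⃗ = d⃗·t: LHS [L T^-1], RHS [L T] ✗ — velocity is displacement per time; should be d⃗/t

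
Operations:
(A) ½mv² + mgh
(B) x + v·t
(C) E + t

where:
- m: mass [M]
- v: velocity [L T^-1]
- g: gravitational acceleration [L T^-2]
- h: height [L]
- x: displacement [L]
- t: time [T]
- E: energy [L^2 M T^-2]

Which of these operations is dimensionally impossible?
(C) E + t

(A) ½mv² + mgh: ½mv² [L^2 M T^-2] and mgh [L^2 M T^-2] — same dimensions ✓
(B) x + v·t: x [L] and v·t [L] — same dimensions ✓
(C) E + t: E [L^2 M T^-2] and t [T] — different dimensions cannot be added/subtracted ✗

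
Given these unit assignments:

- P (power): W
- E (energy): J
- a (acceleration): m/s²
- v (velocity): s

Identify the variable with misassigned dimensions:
v

The variable v (velocity) should have units m/s, not s.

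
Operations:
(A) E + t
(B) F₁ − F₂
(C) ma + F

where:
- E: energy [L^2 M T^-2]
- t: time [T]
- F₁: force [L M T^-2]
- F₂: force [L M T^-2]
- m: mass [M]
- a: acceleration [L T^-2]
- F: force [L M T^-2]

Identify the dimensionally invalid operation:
(A) E + t

(A) E + t: E [L^2 M T^-2] and t [T] — different dimensions cannot be added/subtracted ✗
(B) F₁ − F₂: F₁ [L M T^-2] and F₂ [L M T^-2] — same dimensions ✓
(C) ma + F: ma [L M T^-2] and F [L M T^-2] — same dimensions ✓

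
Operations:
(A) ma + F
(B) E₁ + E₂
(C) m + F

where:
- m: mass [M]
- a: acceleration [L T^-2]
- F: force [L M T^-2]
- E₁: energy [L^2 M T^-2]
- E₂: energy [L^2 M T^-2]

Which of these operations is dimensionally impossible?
(C) m + F

(A) ma + F: ma [L M T^-2] and F [L M T^-2] — same dimensions ✓
(B) E₁ + E₂: E₁ [L^2 M T^-2] and E₂ [L^2 M T^-2] — same dimensions ✓
(C) m + F: m [M] and F [L M T^-2] — different dimensions cannot be added/subtracted ✗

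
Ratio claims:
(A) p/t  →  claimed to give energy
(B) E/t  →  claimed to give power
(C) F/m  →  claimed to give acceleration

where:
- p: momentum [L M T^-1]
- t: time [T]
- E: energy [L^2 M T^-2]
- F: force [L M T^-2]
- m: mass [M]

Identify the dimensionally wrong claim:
(A) p/t does not give energy

(A) p/t: [L M T^-2] ≠ energy [L^2 M T^-2] ✗
(B) E/t: [L^2 M T^-3] = power [L^2 M T^-3] ✓
(C) F/m: [L T^-2] = acceleration [L T^-2] ✓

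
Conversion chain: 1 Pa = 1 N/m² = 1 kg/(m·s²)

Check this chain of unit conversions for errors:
The chain is correct (no errors).

Correct: Pascal is Newton per square meter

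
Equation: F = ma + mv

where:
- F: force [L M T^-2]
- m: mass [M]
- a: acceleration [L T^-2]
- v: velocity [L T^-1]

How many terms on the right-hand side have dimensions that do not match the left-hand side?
1

LHS F: [L M T^-2]
- ma: [L M T^-2] ✓
- mv: [L M T^-1] ✗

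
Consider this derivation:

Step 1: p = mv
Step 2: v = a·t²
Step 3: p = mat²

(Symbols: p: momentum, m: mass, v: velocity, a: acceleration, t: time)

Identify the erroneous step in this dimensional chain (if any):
Step 2

Step 1: p = mv → LHS [L M T^-1], RHS [L M T^-1] ✓
Step 2: v = a·t² → LHS [L T^-1], RHS [L] ✗

The first dimensional inconsistency appears in step 2: v = a·t²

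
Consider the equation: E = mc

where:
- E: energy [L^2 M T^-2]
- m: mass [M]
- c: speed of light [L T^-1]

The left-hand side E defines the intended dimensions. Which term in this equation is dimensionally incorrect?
The right-hand side term mc

E has dimensions [L^2 M T^-2], but mc has dimensions [L M T^-1], so the term mc is dimensionally wrong for E.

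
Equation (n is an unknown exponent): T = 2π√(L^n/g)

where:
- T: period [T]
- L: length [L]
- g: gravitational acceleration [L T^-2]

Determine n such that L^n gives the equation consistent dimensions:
n = 1

T has dimensions [T]; L has dimensions [L].
With n = 1: 2π√(L^1/g) has dimensions [T], matching the LHS ✓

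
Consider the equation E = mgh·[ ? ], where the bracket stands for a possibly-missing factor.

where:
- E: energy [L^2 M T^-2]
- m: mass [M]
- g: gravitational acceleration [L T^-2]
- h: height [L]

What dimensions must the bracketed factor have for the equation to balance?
Nothing is missing — the bracketed factor must be dimensionless.

E has dimensions [L^2 M T^-2] and mgh already has dimensions [L^2 M T^-2], so E = mgh is dimensionally complete.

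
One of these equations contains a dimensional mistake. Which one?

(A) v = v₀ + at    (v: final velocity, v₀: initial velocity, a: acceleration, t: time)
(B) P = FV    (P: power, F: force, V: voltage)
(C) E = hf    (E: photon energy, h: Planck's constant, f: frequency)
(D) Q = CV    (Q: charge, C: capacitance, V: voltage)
(B) P = FV

The equation (B) P = FV is dimensionally incorrect.

LHS (P): [L^2 M T^-3]
RHS (FV): [I^-1 L^3 M^2 T^-5] ✗

The dimensions do not match. The other three equations balance.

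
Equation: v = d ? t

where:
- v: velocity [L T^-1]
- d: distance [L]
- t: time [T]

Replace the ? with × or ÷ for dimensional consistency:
division (÷): v = d ÷ t

v [L T^-1]; d [L]; t [T].
d × t → [L T] ✗
d ÷ t → [L T^-1] ✓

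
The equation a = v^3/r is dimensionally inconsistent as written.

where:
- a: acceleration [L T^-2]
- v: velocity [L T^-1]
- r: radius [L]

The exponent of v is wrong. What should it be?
The exponent of v should be 2: a = v^2/r

The LHS a has dimensions [L T^-2]; v has dimensions [L T^-1].
As written, the RHS v^3/r (exponent 3 on v) has dimensions [L^2 T^-3], which does not match.
With exponent 2, the RHS v^2/r has dimensions [L T^-2], matching the LHS.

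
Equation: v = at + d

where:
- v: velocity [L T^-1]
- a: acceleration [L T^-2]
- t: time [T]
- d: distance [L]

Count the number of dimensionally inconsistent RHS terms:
1

LHS v: [L T^-1]
- at: [L T^-1] ✓
- d: [L] ✗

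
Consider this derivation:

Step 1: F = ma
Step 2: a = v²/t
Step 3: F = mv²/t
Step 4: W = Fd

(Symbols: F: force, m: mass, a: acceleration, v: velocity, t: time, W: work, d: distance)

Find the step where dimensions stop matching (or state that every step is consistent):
Step 2

Step 1: F = ma → LHS [L M T^-2], RHS [L M T^-2] ✓
Step 2: a = v²/t → LHS [L T^-2], RHS [L^2 T^-3] ✗

The first dimensional inconsistency appears in step 2: a = v²/t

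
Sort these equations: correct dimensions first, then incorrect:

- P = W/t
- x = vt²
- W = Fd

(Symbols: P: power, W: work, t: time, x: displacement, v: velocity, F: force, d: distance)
Dimensionally correct: P = W/t, W = Fd
Dimensionally incorrect: x = vt²
Ordered (correct first, then incorrect): P = W/t, W = Fd, x = vt²

- P = W/t: LHS [L^2 M T^-3], RHS [L^2 M T^-3] → correct ✓
- x = vt²: LHS [L], RHS [L T] → incorrect ✗
- W = Fd: LHS [L^2 M T^-2], RHS [L^2 M T^-2] → correct ✓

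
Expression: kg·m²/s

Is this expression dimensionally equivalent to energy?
No

The expression kg·m²/s has dimensions [L^2 M T^-1], but energy has dimensions [L^2 M T^-2].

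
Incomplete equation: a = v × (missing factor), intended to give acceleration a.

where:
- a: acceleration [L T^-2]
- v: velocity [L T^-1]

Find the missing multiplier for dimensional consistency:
1/t (inverse time), dimensions [T^-1]

a has dimensions [L T^-2] and v has dimensions [L T^-1].
The missing factor must have dimensions [L T^-2] / [L T^-1] = [T^-1], i.e. inverse time (1/t).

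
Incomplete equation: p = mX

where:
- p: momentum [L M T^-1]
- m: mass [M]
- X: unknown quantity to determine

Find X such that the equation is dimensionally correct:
X = v (velocity), dimensions [L T^-1]

p has dimensions [L M T^-1]; the rest of the RHS (m) has dimensions [M].
So X must have dimensions [L T^-1] — X = v (velocity).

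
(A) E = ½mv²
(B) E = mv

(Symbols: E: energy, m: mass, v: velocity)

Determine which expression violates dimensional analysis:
(B)

(A) E = ½mv²: LHS [L^2 M T^-2], RHS [L^2 M T^-2] ✓
(B) E = mv: LHS [L^2 M T^-2], RHS [L M T^-1] ✗

Expression (B) E = mv is dimensionally incorrect.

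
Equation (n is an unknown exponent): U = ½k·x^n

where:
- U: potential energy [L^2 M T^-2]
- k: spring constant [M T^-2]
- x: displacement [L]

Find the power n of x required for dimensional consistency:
n = 2

U has dimensions [L^2 M T^-2]; x has dimensions [L].
The rest of the RHS has dimensions [M T^-2], so x^n must supply [L^2].
With n = 2: ½k·x^2 has dimensions [L^2 M T^-2], matching the LHS ✓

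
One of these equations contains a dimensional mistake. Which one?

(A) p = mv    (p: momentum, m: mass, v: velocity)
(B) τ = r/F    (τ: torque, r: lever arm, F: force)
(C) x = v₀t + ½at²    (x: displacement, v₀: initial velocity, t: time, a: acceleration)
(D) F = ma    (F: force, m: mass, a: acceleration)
(B) τ = r/F

The equation (B) τ = r/F is dimensionally incorrect.

LHS (τ): [L^2 M T^-2]
RHS (r/F): [M^-1 T^2] ✗

The dimensions do not match. The other three equations balance.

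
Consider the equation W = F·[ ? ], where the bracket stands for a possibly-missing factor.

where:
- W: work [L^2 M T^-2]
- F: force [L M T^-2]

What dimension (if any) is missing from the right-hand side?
[L] — length (e.g. a distance d)

W has dimensions [L^2 M T^-2]; F has dimensions [L M T^-2].
The bracketed factor must supply [L^2 M T^-2] / [L M T^-2] = [L].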